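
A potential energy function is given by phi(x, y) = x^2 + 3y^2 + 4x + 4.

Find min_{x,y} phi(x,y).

0

phi(x,y) separates as P(x) + Q(y) + 4, so its minimum is min P + min Q + 4.
P'(x) = 2x + 4 vanishes at x ∈ {-2}; Q'(y) = 6y vanishes at y ∈ {0}.
Local minima of P (where P''>0): P(-2)=-4. Local minima of Q: Q(0)=0.
So the global minimum of phi is P(-2) + Q(0) + 4 = -4 + 0 + 4 = 0, attained at (-2, 0).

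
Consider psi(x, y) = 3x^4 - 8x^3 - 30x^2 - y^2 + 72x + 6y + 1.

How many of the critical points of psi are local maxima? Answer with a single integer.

psi separates as a function of x plus a function of y, so ∇psi=0 decouples.
∂psi/∂x = 12(x - 3)(x - 1)(x + 2) = 0 at x ∈ {-2, 1, 3}; ∂psi/∂y = -2(y - 3) = 0 at y ∈ {3}.
The Hessian is diagonal: diag(psi_xx, psi_yy). Second derivatives: psi_xx(-2)=180, psi_xx(1)=-72, psi_xx(3)=120; psi_yy(3)=-2.
Local maxima occur where both diagonal entries negative: (1, 3). Count: 1.

1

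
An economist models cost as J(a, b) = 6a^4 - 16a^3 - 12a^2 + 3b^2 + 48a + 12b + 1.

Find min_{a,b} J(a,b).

J(a,b) separates as P(a) + Q(b) + 1, so its minimum is min P + min Q + 1.
P'(a) = 24(a - 2)(a - 1)(a + 1) vanishes at a ∈ {-1, 1, 2}; Q'(b) = 6b + 12 vanishes at b ∈ {-2}.
Local minima of P (where P''>0): P(-1)=-38, P(2)=16. Local minima of Q: Q(-2)=-12.
So the global minimum of J is P(-1) + Q(-2) + 1 = -38 − 12 + 1 = -49, attained at (-1, -2).

-49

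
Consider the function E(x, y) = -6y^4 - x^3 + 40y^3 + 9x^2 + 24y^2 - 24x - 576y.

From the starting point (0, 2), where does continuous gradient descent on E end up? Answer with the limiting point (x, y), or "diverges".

E is separable, so gradient descent decouples: x follows -∂E/∂x, y follows -∂E/∂y.
∂E/∂x = -3(x - 4)(x - 2); at x=0 this is -24, so x increases.
∂E/∂y = -24(y - 4)(y - 3)(y + 2); at y=2 this is -192, so y increases.
x converges to its nearest critical value 2 (a local min of the x-part); y converges to 3. The iterate converges to (2, 3).

(2, 3)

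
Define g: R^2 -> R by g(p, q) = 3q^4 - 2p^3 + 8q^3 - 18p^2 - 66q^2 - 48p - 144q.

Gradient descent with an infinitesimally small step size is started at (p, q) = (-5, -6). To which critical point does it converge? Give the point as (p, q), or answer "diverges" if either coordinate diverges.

g is separable, so gradient descent decouples: p follows -∂g/∂p, q follows -∂g/∂q.
∂g/∂p = -6(p + 2)(p + 4); at p=-5 this is -18, so p increases.
∂g/∂q = 12(q - 3)(q + 1)(q + 4); at q=-6 this is -1080, so q increases.
p converges to its nearest critical value -4 (a local min of the p-part); q converges to -4. The iterate converges to (-4, -4).

(-4, -4)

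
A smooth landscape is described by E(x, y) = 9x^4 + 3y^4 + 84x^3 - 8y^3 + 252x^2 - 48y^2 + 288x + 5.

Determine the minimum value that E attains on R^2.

E(x,y) separates as P(x) + Q(y) + 5, so its minimum is min P + min Q + 5.
P'(x) = 36(x + 1)(x + 2)(x + 4) vanishes at x ∈ {-4, -2, -1}; Q'(y) = 12y(y - 4)(y + 2) vanishes at y ∈ {-2, 0, 4}.
Local minima of P (where P''>0): P(-4)=-192, P(-1)=-111. Local minima of Q: Q(-2)=-80, Q(4)=-512.
So the global minimum of E is P(-4) + Q(4) + 5 = -192 − 512 + 5 = -699, attained at (-4, 4).

-699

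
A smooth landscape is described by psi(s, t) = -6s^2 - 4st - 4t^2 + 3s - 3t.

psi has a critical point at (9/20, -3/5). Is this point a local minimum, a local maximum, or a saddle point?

The Hessian of psi is constant: H = [[-12, -4], [-4, -8]].
det(H) = (-12)·(-8) − (-4)² = 80.
det(H) > 0 and tr(H) = -20 < 0, so H is negative definite and the point is a local maximum.

local maximum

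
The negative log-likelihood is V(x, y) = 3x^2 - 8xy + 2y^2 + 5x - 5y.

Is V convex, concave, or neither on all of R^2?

V is quadratic, so its Hessian is the constant matrix H = [[6, -8], [-8, 4]].
det(H) = -40, tr(H) = 10.
det(H) < 0, so H is indefinite: neither convex nor concave.

neither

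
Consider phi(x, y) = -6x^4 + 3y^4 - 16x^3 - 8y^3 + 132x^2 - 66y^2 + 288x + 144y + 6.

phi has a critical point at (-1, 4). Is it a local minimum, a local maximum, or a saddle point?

The mixed partial ∂²phi/∂x∂y is 0, so the Hessian at any point is diag(phi_xx, phi_yy) = diag(24(-3x^2 - 4x + 11), 12(3y^2 - 4y - 11)).
At (-1, 4): H = diag(288, 252).
Both eigenvalues are positive, so H is positive definite: a local minimum.

local minimum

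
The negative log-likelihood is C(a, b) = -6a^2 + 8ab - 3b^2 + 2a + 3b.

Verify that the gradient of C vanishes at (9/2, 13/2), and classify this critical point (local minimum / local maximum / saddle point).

local maximum

∇C = (-12a + 8b + 2, 8a - 6b + 3); substituting (9/2, 13/2) gives ∇C = (0, 0), so (9/2, 13/2) is indeed a critical point.
The Hessian of C is constant: H = [[-12, 8], [8, -6]].
det(H) = (-12)·(-6) − 8² = 8.
det(H) > 0 and tr(H) = -18 < 0, so H is negative definite and the point is a local maximum.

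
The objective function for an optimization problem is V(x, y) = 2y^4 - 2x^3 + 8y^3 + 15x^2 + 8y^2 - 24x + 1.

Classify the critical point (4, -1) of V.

The mixed partial ∂²V/∂x∂y is 0, so the Hessian at any point is diag(V_xx, V_yy) = diag(6(-2x + 5), 8(3y^2 + 6y + 2)).
At (4, -1): H = diag(-18, -8).
Both eigenvalues are negative, so H is negative definite: a local maximum.

local maximum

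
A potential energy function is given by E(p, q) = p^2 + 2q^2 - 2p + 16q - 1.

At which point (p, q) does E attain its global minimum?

(1, -4)

E(p,q) separates as A(p) + B(q) − 1, so its minimum is min A + min B − 1.
A'(p) = 2p - 2 vanishes at p ∈ {1}; B'(q) = 4q + 16 vanishes at q ∈ {-4}.
Local minima of A (where A''>0): A(1)=-1. Local minima of B: B(-4)=-32.
So the global minimum of E is A(1) + B(-4) − 1 = -1 − 32 − 1 = -34, attained at (1, -4).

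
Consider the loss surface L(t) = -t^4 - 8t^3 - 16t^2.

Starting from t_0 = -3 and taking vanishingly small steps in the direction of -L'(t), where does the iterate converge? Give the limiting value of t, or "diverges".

L'(t) = -4t(t + 2)(t + 4), so L'(-3) = -12.
Gradient descent moves in the -L' direction, i.e. t is increasing.
The nearest critical point in that direction is t = -2, where L'' = 16 > 0 (a local minimum). The iterate converges there.

-2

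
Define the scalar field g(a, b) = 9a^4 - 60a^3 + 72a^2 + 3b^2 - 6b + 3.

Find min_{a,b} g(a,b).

g(a,b) separates as P(a) + Q(b) + 3, so its minimum is min P + min Q + 3.
P'(a) = 36a(a - 4)(a - 1) vanishes at a ∈ {0, 1, 4}; Q'(b) = 6b - 6 vanishes at b ∈ {1}.
Local minima of P (where P''>0): P(0)=0, P(4)=-384. Local minima of Q: Q(1)=-3.
So the global minimum of g is P(4) + Q(1) + 3 = -384 − 3 + 3 = -384, attained at (4, 1).

-384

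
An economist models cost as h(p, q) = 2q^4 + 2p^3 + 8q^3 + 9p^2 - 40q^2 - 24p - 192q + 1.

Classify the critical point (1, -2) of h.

The mixed partial ∂²h/∂p∂q is 0, so the Hessian at any point is diag(h_pp, h_qq) = diag(6(2p + 3), 8(3q^2 + 6q - 10)).
At (1, -2): H = diag(30, -80).
The eigenvalues have opposite signs, so H is indefinite: a saddle point.

saddle point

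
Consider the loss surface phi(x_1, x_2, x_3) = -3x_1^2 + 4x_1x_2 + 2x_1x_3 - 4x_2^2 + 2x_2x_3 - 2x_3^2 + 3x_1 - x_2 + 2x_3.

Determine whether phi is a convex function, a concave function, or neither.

phi is quadratic, so its Hessian is the constant matrix H = [[-6, 4, 2], [4, -8, 2], [2, 2, -4]].
Leading principal minors: -6, 32, -40.
Signs alternate −, +, − ⇒ H ≺ 0 ⇒ concave.

concave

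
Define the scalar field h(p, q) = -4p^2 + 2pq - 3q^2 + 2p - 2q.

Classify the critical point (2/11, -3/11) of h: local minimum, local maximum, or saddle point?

The Hessian of h is constant: H = [[-8, 2], [2, -6]].
det(H) = (-8)·(-6) − 2² = 44.
det(H) > 0 and tr(H) = -14 < 0, so H is negative definite and the point is a local maximum.

local maximum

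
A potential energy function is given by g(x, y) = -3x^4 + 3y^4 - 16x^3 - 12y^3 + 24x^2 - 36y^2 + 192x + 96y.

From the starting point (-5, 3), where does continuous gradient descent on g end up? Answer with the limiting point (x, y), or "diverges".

diverges

g is separable, so gradient descent decouples: x follows -∂g/∂x, y follows -∂g/∂y.
∂g/∂x = -12(x - 2)(x + 2)(x + 4); at x=-5 this is 252, so x decreases.
∂g/∂y = 12(y - 4)(y - 1)(y + 2); at y=3 this is -120, so y increases.
The x-coordinate has no critical point in that direction and runs off to infinity.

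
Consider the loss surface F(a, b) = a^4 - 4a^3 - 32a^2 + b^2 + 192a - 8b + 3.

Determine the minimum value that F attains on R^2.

-781

F(a,b) separates as P(a) + Q(b) + 3, so its minimum is min P + min Q + 3.
P'(a) = 4(a - 4)(a - 3)(a + 4) vanishes at a ∈ {-4, 3, 4}; Q'(b) = 2b - 8 vanishes at b ∈ {4}.
Local minima of P (where P''>0): P(-4)=-768, P(4)=256. Local minima of Q: Q(4)=-16.
So the global minimum of F is P(-4) + Q(4) + 3 = -768 − 16 + 3 = -781, attained at (-4, 4).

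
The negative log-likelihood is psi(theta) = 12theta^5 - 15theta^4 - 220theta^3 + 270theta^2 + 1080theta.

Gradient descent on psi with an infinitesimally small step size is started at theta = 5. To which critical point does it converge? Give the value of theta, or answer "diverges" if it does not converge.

3

psi'(theta) = 60(theta - 3)(theta - 2)(theta + 1)(theta + 3), so psi'(5) = 17280.
Gradient descent moves in the -psi' direction, i.e. theta is decreasing.
The nearest critical point in that direction is theta = 3, where psi'' = 1440 > 0 (a local minimum). The iterate converges there.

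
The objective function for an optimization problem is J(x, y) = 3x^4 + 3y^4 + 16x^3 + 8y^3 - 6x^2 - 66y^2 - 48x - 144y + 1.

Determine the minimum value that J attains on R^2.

J(x,y) separates as P(x) + Q(y) + 1, so its minimum is min P + min Q + 1.
P'(x) = 12(x - 1)(x + 1)(x + 4) vanishes at x ∈ {-4, -1, 1}; Q'(y) = 12(y - 3)(y + 1)(y + 4) vanishes at y ∈ {-4, -1, 3}.
Local minima of P (where P''>0): P(-4)=-160, P(1)=-35. Local minima of Q: Q(-4)=-224, Q(3)=-567.
So the global minimum of J is P(-4) + Q(3) + 1 = -160 − 567 + 1 = -726, attained at (-4, 3).

-726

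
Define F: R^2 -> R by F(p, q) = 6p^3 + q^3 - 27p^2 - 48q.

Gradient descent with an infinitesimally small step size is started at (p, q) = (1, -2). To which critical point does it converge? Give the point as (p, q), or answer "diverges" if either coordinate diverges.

F is separable, so gradient descent decouples: p follows -∂F/∂p, q follows -∂F/∂q.
∂F/∂p = 18p(p - 3); at p=1 this is -36, so p increases.
∂F/∂q = 3(q - 4)(q + 4); at q=-2 this is -36, so q increases.
p converges to its nearest critical value 3 (a local min of the p-part); q converges to 4. The iterate converges to (3, 4).

(3, 4)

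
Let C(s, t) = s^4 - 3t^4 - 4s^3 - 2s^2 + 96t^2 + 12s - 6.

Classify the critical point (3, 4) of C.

The mixed partial ∂²C/∂s∂t is 0, so the Hessian at any point is diag(C_ss, C_tt) = diag(4(3s^2 - 6s - 1), 12(-3t^2 + 16)).
At (3, 4): H = diag(32, -384).
The eigenvalues have opposite signs, so H is indefinite: a saddle point.

saddle point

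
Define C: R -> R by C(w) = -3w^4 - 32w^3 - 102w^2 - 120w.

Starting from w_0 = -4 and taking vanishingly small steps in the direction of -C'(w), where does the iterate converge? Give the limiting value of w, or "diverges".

-2

C'(w) = -12(w + 1)(w + 2)(w + 5), so C'(-4) = -72.
Gradient descent moves in the -C' direction, i.e. w is increasing.
The nearest critical point in that direction is w = -2, where C'' = 36 > 0 (a local minimum). The iterate converges there.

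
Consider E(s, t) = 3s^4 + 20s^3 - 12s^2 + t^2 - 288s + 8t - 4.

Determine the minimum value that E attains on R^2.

E(s,t) separates as P(s) + Q(t) − 4, so its minimum is min P + min Q − 4.
P'(s) = 12(s - 2)(s + 3)(s + 4) vanishes at s ∈ {-4, -3, 2}; Q'(t) = 2(t + 4) vanishes at t ∈ {-4}.
Local minima of P (where P''>0): P(-4)=448, P(2)=-416. Local minima of Q: Q(-4)=-16.
So the global minimum of E is P(2) + Q(-4) − 4 = -416 − 16 − 4 = -436, attained at (2, -4).

-436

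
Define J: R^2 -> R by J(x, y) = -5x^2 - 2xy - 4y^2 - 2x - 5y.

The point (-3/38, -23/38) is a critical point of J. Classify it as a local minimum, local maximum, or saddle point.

local maximum

The Hessian of J is constant: H = [[-10, -2], [-2, -8]].
det(H) = (-10)·(-8) − (-2)² = 76.
det(H) > 0 and tr(H) = -18 < 0, so H is negative definite and the point is a local maximum.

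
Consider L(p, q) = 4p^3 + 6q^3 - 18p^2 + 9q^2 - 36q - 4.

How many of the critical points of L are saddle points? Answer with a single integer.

2

L separates as a function of p plus a function of q, so ∇L=0 decouples.
∂L/∂p = 12p(p - 3) = 0 at p ∈ {0, 3}; ∂L/∂q = 18(q - 1)(q + 2) = 0 at q ∈ {-2, 1}.
The Hessian is diagonal: diag(L_pp, L_qq). Second derivatives: L_pp(0)=-36, L_pp(3)=36; L_qq(-2)=-54, L_qq(1)=54.
Saddle points occur where the two diagonal entries have opposite signs: (0, 1), (3, -2). Count: 2.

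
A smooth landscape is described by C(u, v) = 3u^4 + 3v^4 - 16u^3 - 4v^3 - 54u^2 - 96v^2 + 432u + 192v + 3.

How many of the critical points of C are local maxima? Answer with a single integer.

1

C separates as a function of u plus a function of v, so ∇C=0 decouples.
∂C/∂u = 12(u - 4)(u - 3)(u + 3) = 0 at u ∈ {-3, 3, 4}; ∂C/∂v = 12(v - 4)(v - 1)(v + 4) = 0 at v ∈ {-4, 1, 4}.
The Hessian is diagonal: diag(C_uu, C_vv). Second derivatives: C_uu(-3)=504, C_uu(3)=-72, C_uu(4)=84; C_vv(-4)=480, C_vv(1)=-180, C_vv(4)=288.
Local maxima occur where both diagonal entries negative: (3, 1). Count: 1.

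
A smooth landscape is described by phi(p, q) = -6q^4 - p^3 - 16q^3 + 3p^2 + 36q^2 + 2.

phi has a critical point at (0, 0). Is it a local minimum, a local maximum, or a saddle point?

local minimum

The mixed partial ∂²phi/∂p∂q is 0, so the Hessian at any point is diag(phi_pp, phi_qq) = diag(6(-p + 1), 24(-3q^2 - 4q + 3)).
At (0, 0): H = diag(6, 72).
Both eigenvalues are positive, so H is positive definite: a local minimum.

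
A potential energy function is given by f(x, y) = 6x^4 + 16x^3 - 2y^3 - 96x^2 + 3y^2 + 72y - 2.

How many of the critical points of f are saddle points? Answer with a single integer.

f separates as a function of x plus a function of y, so ∇f=0 decouples.
∂f/∂x = 24x(x - 2)(x + 4) = 0 at x ∈ {-4, 0, 2}; ∂f/∂y = -6(y - 4)(y + 3) = 0 at y ∈ {-3, 4}.
The Hessian is diagonal: diag(f_xx, f_yy). Second derivatives: f_xx(-4)=576, f_xx(0)=-192, f_xx(2)=288; f_yy(-3)=42, f_yy(4)=-42.
Saddle points occur where the two diagonal entries have opposite signs: (-4, 4), (0, -3), (2, 4). Count: 3.

3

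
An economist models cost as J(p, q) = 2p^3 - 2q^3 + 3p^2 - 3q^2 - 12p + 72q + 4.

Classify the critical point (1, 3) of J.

The mixed partial ∂²J/∂p∂q is 0, so the Hessian at any point is diag(J_pp, J_qq) = diag(6(2p + 1), -6(2q + 1)).
At (1, 3): H = diag(18, -42).
The eigenvalues have opposite signs, so H is indefinite: a saddle point.

saddle point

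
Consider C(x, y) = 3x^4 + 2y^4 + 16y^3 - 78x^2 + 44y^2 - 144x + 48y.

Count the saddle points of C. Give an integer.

C separates as a function of x plus a function of y, so ∇C=0 decouples.
∂C/∂x = 12(x - 4)(x + 1)(x + 3) = 0 at x ∈ {-3, -1, 4}; ∂C/∂y = 8(y + 1)(y + 2)(y + 3) = 0 at y ∈ {-3, -2, -1}.
The Hessian is diagonal: diag(C_xx, C_yy). Second derivatives: C_xx(-3)=168, C_xx(-1)=-120, C_xx(4)=420; C_yy(-3)=16, C_yy(-2)=-8, C_yy(-1)=16.
Saddle points occur where the two diagonal entries have opposite signs: (-3, -2), (-1, -3), (-1, -1), (4, -2). Count: 4.

4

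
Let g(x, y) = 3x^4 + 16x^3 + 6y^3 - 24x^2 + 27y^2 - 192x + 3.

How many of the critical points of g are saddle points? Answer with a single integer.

3

g separates as a function of x plus a function of y, so ∇g=0 decouples.
∂g/∂x = 12(x - 2)(x + 2)(x + 4) = 0 at x ∈ {-4, -2, 2}; ∂g/∂y = 18y(y + 3) = 0 at y ∈ {-3, 0}.
The Hessian is diagonal: diag(g_xx, g_yy). Second derivatives: g_xx(-4)=144, g_xx(-2)=-96, g_xx(2)=288; g_yy(-3)=-54, g_yy(0)=54.
Saddle points occur where the two diagonal entries have opposite signs: (-4, -3), (-2, 0), (2, -3). Count: 3.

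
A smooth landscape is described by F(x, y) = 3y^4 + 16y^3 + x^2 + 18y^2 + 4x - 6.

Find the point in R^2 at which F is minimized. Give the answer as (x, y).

(-2, -3)

F(x,y) separates as P(x) + Q(y) − 6, so its minimum is min P + min Q − 6.
P'(x) = 2x + 4 vanishes at x ∈ {-2}; Q'(y) = 12y(y + 1)(y + 3) vanishes at y ∈ {-3, -1, 0}.
Local minima of P (where P''>0): P(-2)=-4. Local minima of Q: Q(-3)=-27, Q(0)=0.
So the global minimum of F is P(-2) + Q(-3) − 6 = -4 − 27 − 6 = -37, attained at (-2, -3).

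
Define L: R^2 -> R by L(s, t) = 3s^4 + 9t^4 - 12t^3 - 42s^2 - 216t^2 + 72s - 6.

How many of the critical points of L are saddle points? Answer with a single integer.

4

L separates as a function of s plus a function of t, so ∇L=0 decouples.
∂L/∂s = 12(s - 2)(s - 1)(s + 3) = 0 at s ∈ {-3, 1, 2}; ∂L/∂t = 36t(t - 4)(t + 3) = 0 at t ∈ {-3, 0, 4}.
The Hessian is diagonal: diag(L_ss, L_tt). Second derivatives: L_ss(-3)=240, L_ss(1)=-48, L_ss(2)=60; L_tt(-3)=756, L_tt(0)=-432, L_tt(4)=1008.
Saddle points occur where the two diagonal entries have opposite signs: (-3, 0), (1, -3), (1, 4), (2, 0). Count: 4.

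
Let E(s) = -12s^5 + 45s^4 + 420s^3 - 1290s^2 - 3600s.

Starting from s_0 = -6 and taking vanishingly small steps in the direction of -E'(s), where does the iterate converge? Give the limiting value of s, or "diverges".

E'(s) = -60(s - 5)(s - 3)(s + 1)(s + 4), so E'(-6) = -59400.
Gradient descent moves in the -E' direction, i.e. s is increasing.
The nearest critical point in that direction is s = -4, where E'' = 11340 > 0 (a local minimum). The iterate converges there.

-4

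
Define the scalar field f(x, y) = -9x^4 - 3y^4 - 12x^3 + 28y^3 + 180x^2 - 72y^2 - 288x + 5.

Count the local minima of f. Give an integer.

f separates as a function of x plus a function of y, so ∇f=0 decouples.
∂f/∂x = -36(x - 2)(x - 1)(x + 4) = 0 at x ∈ {-4, 1, 2}; ∂f/∂y = -12y(y - 4)(y - 3) = 0 at y ∈ {0, 3, 4}.
The Hessian is diagonal: diag(f_xx, f_yy). Second derivatives: f_xx(-4)=-1080, f_xx(1)=180, f_xx(2)=-216; f_yy(0)=-144, f_yy(3)=36, f_yy(4)=-48.
Local minima occur where both diagonal entries positive: (1, 3). Count: 1.

1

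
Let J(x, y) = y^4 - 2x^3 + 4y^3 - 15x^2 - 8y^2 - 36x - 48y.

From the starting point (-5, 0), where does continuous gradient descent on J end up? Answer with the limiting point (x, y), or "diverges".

J is separable, so gradient descent decouples: x follows -∂J/∂x, y follows -∂J/∂y.
∂J/∂x = -6(x + 2)(x + 3); at x=-5 this is -36, so x increases.
∂J/∂y = 4(y - 2)(y + 2)(y + 3); at y=0 this is -48, so y increases.
x converges to its nearest critical value -3 (a local min of the x-part); y converges to 2. The iterate converges to (-3, 2).

(-3, 2)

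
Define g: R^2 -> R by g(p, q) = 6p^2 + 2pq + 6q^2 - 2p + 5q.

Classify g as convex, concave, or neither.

g is quadratic, so its Hessian is the constant matrix H = [[12, 2], [2, 12]].
det(H) = 140, tr(H) = 24.
det(H) > 0 and tr(H) > 0, so H is positive definite everywhere: convex.

convex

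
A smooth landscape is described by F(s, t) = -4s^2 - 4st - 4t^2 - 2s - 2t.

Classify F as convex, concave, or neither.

concave

F is quadratic, so its Hessian is the constant matrix H = [[-8, -4], [-4, -8]].
det(H) = 48, tr(H) = -16.
det(H) > 0 and tr(H) < 0, so H is negative definite everywhere: concave.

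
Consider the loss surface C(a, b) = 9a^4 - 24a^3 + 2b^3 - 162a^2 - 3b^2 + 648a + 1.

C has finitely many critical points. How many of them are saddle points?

C separates as a function of a plus a function of b, so ∇C=0 decouples.
∂C/∂a = 36(a - 3)(a - 2)(a + 3) = 0 at a ∈ {-3, 2, 3}; ∂C/∂b = 6b(b - 1) = 0 at b ∈ {0, 1}.
The Hessian is diagonal: diag(C_aa, C_bb). Second derivatives: C_aa(-3)=1080, C_aa(2)=-180, C_aa(3)=216; C_bb(0)=-6, C_bb(1)=6.
Saddle points occur where the two diagonal entries have opposite signs: (-3, 0), (2, 1), (3, 0). Count: 3.

3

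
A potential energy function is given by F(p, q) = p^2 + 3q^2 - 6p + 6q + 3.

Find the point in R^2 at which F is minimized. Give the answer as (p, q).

(3, -1)

F(p,q) separates as A(p) + B(q) + 3, so its minimum is min A + min B + 3.
A'(p) = 2p - 6 vanishes at p ∈ {3}; B'(q) = 6q + 6 vanishes at q ∈ {-1}.
Local minima of A (where A''>0): A(3)=-9. Local minima of B: B(-1)=-3.
So the global minimum of F is A(3) + B(-1) + 3 = -9 − 3 + 3 = -9, attained at (3, -1).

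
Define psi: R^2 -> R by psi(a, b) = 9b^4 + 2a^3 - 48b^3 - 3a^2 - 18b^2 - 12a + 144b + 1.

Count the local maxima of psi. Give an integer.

psi separates as a function of a plus a function of b, so ∇psi=0 decouples.
∂psi/∂a = 6(a - 2)(a + 1) = 0 at a ∈ {-1, 2}; ∂psi/∂b = 36(b - 4)(b - 1)(b + 1) = 0 at b ∈ {-1, 1, 4}.
The Hessian is diagonal: diag(psi_aa, psi_bb). Second derivatives: psi_aa(-1)=-18, psi_aa(2)=18; psi_bb(-1)=360, psi_bb(1)=-216, psi_bb(4)=540.
Local maxima occur where both diagonal entries negative: (-1, 1). Count: 1.

1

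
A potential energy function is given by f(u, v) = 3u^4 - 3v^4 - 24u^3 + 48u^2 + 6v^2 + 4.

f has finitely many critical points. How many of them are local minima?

2

f separates as a function of u plus a function of v, so ∇f=0 decouples.
∂f/∂u = 12u(u - 4)(u - 2) = 0 at u ∈ {0, 2, 4}; ∂f/∂v = -12v(v - 1)(v + 1) = 0 at v ∈ {-1, 0, 1}.
The Hessian is diagonal: diag(f_uu, f_vv). Second derivatives: f_uu(0)=96, f_uu(2)=-48, f_uu(4)=96; f_vv(-1)=-24, f_vv(0)=12, f_vv(1)=-24.
Local minima occur where both diagonal entries positive: (0, 0), (4, 0). Count: 2.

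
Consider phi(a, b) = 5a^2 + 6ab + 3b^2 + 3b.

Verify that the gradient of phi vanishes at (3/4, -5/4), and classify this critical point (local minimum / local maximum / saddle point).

local minimum

∇phi = (10a + 6b, 6a + 6b + 3); substituting (3/4, -5/4) gives ∇phi = (0, 0), so (3/4, -5/4) is indeed a critical point.
The Hessian of phi is constant: H = [[10, 6], [6, 6]].
det(H) = 10·6 − 6² = 24.
det(H) > 0 and tr(H) = 16 > 0, so H is positive definite and the point is a local minimum.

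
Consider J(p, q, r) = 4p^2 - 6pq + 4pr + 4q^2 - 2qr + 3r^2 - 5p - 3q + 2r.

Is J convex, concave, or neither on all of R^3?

J is quadratic, so its Hessian is the constant matrix H = [[8, -6, 4], [-6, 8, -2], [4, -2, 6]].
Leading principal minors: 8, 28, 104.
All positive ⇒ H ≻ 0 ⇒ convex.

convex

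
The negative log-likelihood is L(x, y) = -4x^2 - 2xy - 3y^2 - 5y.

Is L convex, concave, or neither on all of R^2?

L is quadratic, so its Hessian is the constant matrix H = [[-8, -2], [-2, -6]].
det(H) = 44, tr(H) = -14.
det(H) > 0 and tr(H) < 0, so H is negative definite everywhere: concave.

concave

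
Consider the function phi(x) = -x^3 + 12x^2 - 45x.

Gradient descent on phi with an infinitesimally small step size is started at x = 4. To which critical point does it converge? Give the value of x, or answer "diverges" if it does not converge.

phi'(x) = -3(x - 5)(x - 3), so phi'(4) = 3.
Gradient descent moves in the -phi' direction, i.e. x is decreasing.
The nearest critical point in that direction is x = 3, where phi'' = 6 > 0 (a local minimum). The iterate converges there.

3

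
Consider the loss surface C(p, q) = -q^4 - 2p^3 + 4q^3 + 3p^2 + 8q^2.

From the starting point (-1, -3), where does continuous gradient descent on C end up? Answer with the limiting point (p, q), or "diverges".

diverges

C is separable, so gradient descent decouples: p follows -∂C/∂p, q follows -∂C/∂q.
∂C/∂p = -6p(p - 1); at p=-1 this is -12, so p increases.
∂C/∂q = -4q(q - 4)(q + 1); at q=-3 this is 168, so q decreases.
The q-coordinate has no critical point in that direction and runs off to infinity.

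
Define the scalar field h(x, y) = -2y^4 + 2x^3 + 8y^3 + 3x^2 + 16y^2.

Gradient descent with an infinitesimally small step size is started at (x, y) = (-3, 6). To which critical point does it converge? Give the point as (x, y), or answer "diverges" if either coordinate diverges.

diverges

h is separable, so gradient descent decouples: x follows -∂h/∂x, y follows -∂h/∂y.
∂h/∂x = 6x(x + 1); at x=-3 this is 36, so x decreases.
∂h/∂y = -8y(y - 4)(y + 1); at y=6 this is -672, so y increases.
The x-coordinate has no critical point in that direction and runs off to infinity.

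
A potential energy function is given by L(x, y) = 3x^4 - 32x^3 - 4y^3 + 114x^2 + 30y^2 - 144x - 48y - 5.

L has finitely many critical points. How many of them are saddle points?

3

L separates as a function of x plus a function of y, so ∇L=0 decouples.
∂L/∂x = 12(x - 4)(x - 3)(x - 1) = 0 at x ∈ {1, 3, 4}; ∂L/∂y = -12(y - 4)(y - 1) = 0 at y ∈ {1, 4}.
The Hessian is diagonal: diag(L_xx, L_yy). Second derivatives: L_xx(1)=72, L_xx(3)=-24, L_xx(4)=36; L_yy(1)=36, L_yy(4)=-36.
Saddle points occur where the two diagonal entries have opposite signs: (1, 4), (3, 1), (4, 4). Count: 3.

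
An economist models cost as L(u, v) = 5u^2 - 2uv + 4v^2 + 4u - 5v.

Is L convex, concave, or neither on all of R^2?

convex

L is quadratic, so its Hessian is the constant matrix H = [[10, -2], [-2, 8]].
det(H) = 76, tr(H) = 18.
det(H) > 0 and tr(H) > 0, so H is positive definite everywhere: convex.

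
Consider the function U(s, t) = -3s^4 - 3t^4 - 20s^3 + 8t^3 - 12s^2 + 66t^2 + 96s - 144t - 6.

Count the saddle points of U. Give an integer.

4

U separates as a function of s plus a function of t, so ∇U=0 decouples.
∂U/∂s = -12(s - 1)(s + 2)(s + 4) = 0 at s ∈ {-4, -2, 1}; ∂U/∂t = -12(t - 4)(t - 1)(t + 3) = 0 at t ∈ {-3, 1, 4}.
The Hessian is diagonal: diag(U_ss, U_tt). Second derivatives: U_ss(-4)=-120, U_ss(-2)=72, U_ss(1)=-180; U_tt(-3)=-336, U_tt(1)=144, U_tt(4)=-252.
Saddle points occur where the two diagonal entries have opposite signs: (-4, 1), (-2, -3), (-2, 4), (1, 1). Count: 4.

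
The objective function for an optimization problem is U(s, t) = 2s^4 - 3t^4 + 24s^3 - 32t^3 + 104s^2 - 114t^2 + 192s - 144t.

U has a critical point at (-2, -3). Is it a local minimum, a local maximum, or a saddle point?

local minimum

The mixed partial ∂²U/∂s∂t is 0, so the Hessian at any point is diag(U_ss, U_tt) = diag(8(3s^2 + 18s + 26), -12(3t^2 + 16t + 19)).
At (-2, -3): H = diag(16, 24).
Both eigenvalues are positive, so H is positive definite: a local minimum.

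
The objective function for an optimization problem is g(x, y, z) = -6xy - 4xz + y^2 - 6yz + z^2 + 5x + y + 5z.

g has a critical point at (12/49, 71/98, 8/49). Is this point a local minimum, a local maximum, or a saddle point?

saddle point

The Hessian is constant: H = [[0, -6, -4], [-6, 2, -6], [-4, -6, 2]].
Leading principal minors: Δ₁ = 0, Δ₂ = -36, Δ₃ = -392.
The minors fit neither the all-positive nor the alternating-sign pattern, so H is indefinite: a saddle point.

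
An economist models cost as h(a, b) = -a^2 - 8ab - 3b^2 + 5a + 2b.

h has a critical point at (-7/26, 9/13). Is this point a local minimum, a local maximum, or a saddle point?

The Hessian of h is constant: H = [[-2, -8], [-8, -6]].
det(H) = (-2)·(-6) − (-8)² = -52.
Since det(H) < 0, H is indefinite and the critical point is a saddle point.

saddle point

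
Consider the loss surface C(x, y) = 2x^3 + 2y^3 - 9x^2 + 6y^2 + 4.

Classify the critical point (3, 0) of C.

The mixed partial ∂²C/∂x∂y is 0, so the Hessian at any point is diag(C_xx, C_yy) = diag(6(2x - 3), 12(y + 1)).
At (3, 0): H = diag(18, 12).
Both eigenvalues are positive, so H is positive definite: a local minimum.

local minimum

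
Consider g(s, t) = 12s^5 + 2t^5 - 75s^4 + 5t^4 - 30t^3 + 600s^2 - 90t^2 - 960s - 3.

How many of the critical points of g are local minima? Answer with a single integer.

4

g separates as a function of s plus a function of t, so ∇g=0 decouples.
∂g/∂s = 60(s - 4)(s - 2)(s - 1)(s + 2) = 0 at s ∈ {-2, 1, 2, 4}; ∂g/∂t = 10t(t - 3)(t + 2)(t + 3) = 0 at t ∈ {-3, -2, 0, 3}.
The Hessian is diagonal: diag(g_ss, g_tt). Second derivatives: g_ss(-2)=-4320, g_ss(1)=540, g_ss(2)=-480, g_ss(4)=2160; g_tt(-3)=-180, g_tt(-2)=100, g_tt(0)=-180, g_tt(3)=900.
Local minima occur where both diagonal entries positive: (1, -2), (1, 3), (4, -2), (4, 3). Count: 4.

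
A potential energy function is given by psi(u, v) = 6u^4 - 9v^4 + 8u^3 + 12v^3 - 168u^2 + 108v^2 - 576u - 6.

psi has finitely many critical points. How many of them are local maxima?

psi separates as a function of u plus a function of v, so ∇psi=0 decouples.
∂psi/∂u = 24(u - 4)(u + 2)(u + 3) = 0 at u ∈ {-3, -2, 4}; ∂psi/∂v = -36v(v - 3)(v + 2) = 0 at v ∈ {-2, 0, 3}.
The Hessian is diagonal: diag(psi_uu, psi_vv). Second derivatives: psi_uu(-3)=168, psi_uu(-2)=-144, psi_uu(4)=1008; psi_vv(-2)=-360, psi_vv(0)=216, psi_vv(3)=-540.
Local maxima occur where both diagonal entries negative: (-2, -2), (-2, 3). Count: 2.

2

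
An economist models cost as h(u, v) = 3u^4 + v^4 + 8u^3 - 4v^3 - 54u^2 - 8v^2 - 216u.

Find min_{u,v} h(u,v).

-803

h(u,v) separates as P(u) + Q(v), so its minimum is min P + min Q.
P'(u) = 12(u - 3)(u + 2)(u + 3) vanishes at u ∈ {-3, -2, 3}; Q'(v) = 4v(v - 4)(v + 1) vanishes at v ∈ {-1, 0, 4}.
Local minima of P (where P''>0): P(-3)=189, P(3)=-675. Local minima of Q: Q(-1)=-3, Q(4)=-128.
So the global minimum of h is P(3) + Q(4) = -675 − 128 = -803, attained at (3, 4).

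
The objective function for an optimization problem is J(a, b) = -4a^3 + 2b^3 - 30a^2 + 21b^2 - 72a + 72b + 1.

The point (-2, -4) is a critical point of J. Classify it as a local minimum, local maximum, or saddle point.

The mixed partial ∂²J/∂a∂b is 0, so the Hessian at any point is diag(J_aa, J_bb) = diag(-12(2a + 5), 6(2b + 7)).
At (-2, -4): H = diag(-12, -6).
Both eigenvalues are negative, so H is negative definite: a local maximum.

local maximum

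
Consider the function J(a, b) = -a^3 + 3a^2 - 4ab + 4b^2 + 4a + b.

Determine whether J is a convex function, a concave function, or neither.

neither

The term -a^3 is cubic, so the Hessian is not constant.
∂²J/∂a² = -6a + 6, which takes both signs as a varies (negative for sufficiently large a). A diagonal entry of the Hessian changing sign means the Hessian is neither positive- nor negative-semidefinite on all of R^2.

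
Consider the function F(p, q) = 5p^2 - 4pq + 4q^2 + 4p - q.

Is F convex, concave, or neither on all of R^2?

convex

F is quadratic, so its Hessian is the constant matrix H = [[10, -4], [-4, 8]].
det(H) = 64, tr(H) = 18.
det(H) > 0 and tr(H) > 0, so H is positive definite everywhere: convex.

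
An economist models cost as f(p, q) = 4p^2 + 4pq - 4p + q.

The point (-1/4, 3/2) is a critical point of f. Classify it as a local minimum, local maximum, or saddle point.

saddle point

The Hessian of f is constant: H = [[8, 4], [4, 0]].
det(H) = 8·0 − 4² = -16.
Since det(H) < 0, H is indefinite and the critical point is a saddle point.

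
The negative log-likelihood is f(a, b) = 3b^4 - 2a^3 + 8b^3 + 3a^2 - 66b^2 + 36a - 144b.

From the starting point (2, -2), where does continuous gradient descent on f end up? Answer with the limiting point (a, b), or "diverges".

(-2, -4)

f is separable, so gradient descent decouples: a follows -∂f/∂a, b follows -∂f/∂b.
∂f/∂a = -6(a - 3)(a + 2); at a=2 this is 24, so a decreases.
∂f/∂b = 12(b - 3)(b + 1)(b + 4); at b=-2 this is 120, so b decreases.
a converges to its nearest critical value -2 (a local min of the a-part); b converges to -4. The iterate converges to (-2, -4).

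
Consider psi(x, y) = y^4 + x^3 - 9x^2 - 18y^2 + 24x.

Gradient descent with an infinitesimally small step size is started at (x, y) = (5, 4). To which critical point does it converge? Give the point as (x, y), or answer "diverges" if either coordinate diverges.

(4, 3)

psi is separable, so gradient descent decouples: x follows -∂psi/∂x, y follows -∂psi/∂y.
∂psi/∂x = 3(x - 4)(x - 2); at x=5 this is 9, so x decreases.
∂psi/∂y = 4y(y - 3)(y + 3); at y=4 this is 112, so y decreases.
x converges to its nearest critical value 4 (a local min of the x-part); y converges to 3. The iterate converges to (4, 3).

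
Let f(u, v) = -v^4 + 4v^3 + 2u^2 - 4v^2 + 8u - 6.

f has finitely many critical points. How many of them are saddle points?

2

f separates as a function of u plus a function of v, so ∇f=0 decouples.
∂f/∂u = 4(u + 2) = 0 at u ∈ {-2}; ∂f/∂v = -4v(v - 2)(v - 1) = 0 at v ∈ {0, 1, 2}.
The Hessian is diagonal: diag(f_uu, f_vv). Second derivatives: f_uu(-2)=4; f_vv(0)=-8, f_vv(1)=4, f_vv(2)=-8.
Saddle points occur where the two diagonal entries have opposite signs: (-2, 0), (-2, 2). Count: 2.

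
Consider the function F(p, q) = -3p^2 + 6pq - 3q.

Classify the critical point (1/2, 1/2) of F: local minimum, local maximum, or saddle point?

saddle point

The Hessian of F is constant: H = [[-6, 6], [6, 0]].
det(H) = (-6)·0 − 6² = -36.
Since det(H) < 0, H is indefinite and the critical point is a saddle point.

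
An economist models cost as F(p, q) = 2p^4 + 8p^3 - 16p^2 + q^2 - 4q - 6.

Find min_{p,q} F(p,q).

F(p,q) separates as A(p) + B(q) − 6, so its minimum is min A + min B − 6.
A'(p) = 8p(p - 1)(p + 4) vanishes at p ∈ {-4, 0, 1}; B'(q) = 2q - 4 vanishes at q ∈ {2}.
Local minima of A (where A''>0): A(-4)=-256, A(1)=-6. Local minima of B: B(2)=-4.
So the global minimum of F is A(-4) + B(2) − 6 = -256 − 4 − 6 = -266, attained at (-4, 2).

-266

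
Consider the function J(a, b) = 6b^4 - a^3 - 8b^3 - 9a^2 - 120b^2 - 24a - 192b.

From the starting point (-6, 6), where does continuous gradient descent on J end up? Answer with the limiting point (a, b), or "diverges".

(-4, 4)

J is separable, so gradient descent decouples: a follows -∂J/∂a, b follows -∂J/∂b.
∂J/∂a = -3(a + 2)(a + 4); at a=-6 this is -24, so a increases.
∂J/∂b = 24(b - 4)(b + 1)(b + 2); at b=6 this is 2688, so b decreases.
a converges to its nearest critical value -4 (a local min of the a-part); b converges to 4. The iterate converges to (-4, 4).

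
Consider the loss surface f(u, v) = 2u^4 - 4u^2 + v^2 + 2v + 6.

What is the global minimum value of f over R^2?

f(u,v) separates as P(u) + Q(v) + 6, so its minimum is min P + min Q + 6.
P'(u) = 8u(u - 1)(u + 1) vanishes at u ∈ {-1, 0, 1}; Q'(v) = 2v + 2 vanishes at v ∈ {-1}.
Local minima of P (where P''>0): P(-1)=-2, P(1)=-2. Local minima of Q: Q(-1)=-1.
So the global minimum of f is P(-1) + Q(-1) + 6 = -2 − 1 + 6 = 3, attained at (-1, -1).

3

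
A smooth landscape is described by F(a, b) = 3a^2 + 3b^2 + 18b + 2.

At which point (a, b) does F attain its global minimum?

F(a,b) separates as P(a) + Q(b) + 2, so its minimum is min P + min Q + 2.
P'(a) = 6a vanishes at a ∈ {0}; Q'(b) = 6b + 18 vanishes at b ∈ {-3}.
Local minima of P (where P''>0): P(0)=0. Local minima of Q: Q(-3)=-27.
So the global minimum of F is P(0) + Q(-3) + 2 = 0 − 27 + 2 = -25, attained at (0, -3).

(0, -3)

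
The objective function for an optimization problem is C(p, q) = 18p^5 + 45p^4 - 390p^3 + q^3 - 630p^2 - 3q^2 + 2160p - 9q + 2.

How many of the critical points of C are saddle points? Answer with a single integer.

C separates as a function of p plus a function of q, so ∇C=0 decouples.
∂C/∂p = 90(p - 3)(p - 1)(p + 2)(p + 4) = 0 at p ∈ {-4, -2, 1, 3}; ∂C/∂q = 3(q - 3)(q + 1) = 0 at q ∈ {-1, 3}.
The Hessian is diagonal: diag(C_pp, C_qq). Second derivatives: C_pp(-4)=-6300, C_pp(-2)=2700, C_pp(1)=-2700, C_pp(3)=6300; C_qq(-1)=-12, C_qq(3)=12.
Saddle points occur where the two diagonal entries have opposite signs: (-4, 3), (-2, -1), (1, 3), (3, -1). Count: 4.

4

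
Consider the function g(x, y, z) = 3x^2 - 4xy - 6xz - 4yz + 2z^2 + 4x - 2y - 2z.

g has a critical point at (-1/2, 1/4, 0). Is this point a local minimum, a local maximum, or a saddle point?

The Hessian is constant: H = [[6, -4, -6], [-4, 0, -4], [-6, -4, 4]].
Leading principal minors: Δ₁ = 6, Δ₂ = -16, Δ₃ = -352.
The minors fit neither the all-positive nor the alternating-sign pattern, so H is indefinite: a saddle point.

saddle point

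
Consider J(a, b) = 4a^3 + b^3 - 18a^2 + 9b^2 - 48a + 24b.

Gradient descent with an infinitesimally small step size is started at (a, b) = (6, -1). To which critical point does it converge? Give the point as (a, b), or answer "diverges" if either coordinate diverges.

J is separable, so gradient descent decouples: a follows -∂J/∂a, b follows -∂J/∂b.
∂J/∂a = 12(a - 4)(a + 1); at a=6 this is 168, so a decreases.
∂J/∂b = 3(b + 2)(b + 4); at b=-1 this is 9, so b decreases.
a converges to its nearest critical value 4 (a local min of the a-part); b converges to -2. The iterate converges to (4, -2).

(4, -2)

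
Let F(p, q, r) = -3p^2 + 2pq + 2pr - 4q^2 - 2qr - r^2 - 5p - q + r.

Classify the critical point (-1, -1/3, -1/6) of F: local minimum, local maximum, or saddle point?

The Hessian is constant: H = [[-6, 2, 2], [2, -8, -2], [2, -2, -2]].
Leading principal minors: Δ₁ = -6, Δ₂ = 44, Δ₃ = -48.
The minors alternate sign starting negative (−, +, −), so H is negative definite: a local maximum.

local maximum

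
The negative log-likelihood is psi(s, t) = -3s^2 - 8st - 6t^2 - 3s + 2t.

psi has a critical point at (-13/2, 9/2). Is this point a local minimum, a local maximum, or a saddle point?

The Hessian of psi is constant: H = [[-6, -8], [-8, -12]].
det(H) = (-6)·(-12) − (-8)² = 8.
det(H) > 0 and tr(H) = -18 < 0, so H is negative definite and the point is a local maximum.

local maximum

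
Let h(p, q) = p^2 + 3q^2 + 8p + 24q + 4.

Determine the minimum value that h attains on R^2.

-60

h(p,q) separates as A(p) + B(q) + 4, so its minimum is min A + min B + 4.
A'(p) = 2p + 8 vanishes at p ∈ {-4}; B'(q) = 6q + 24 vanishes at q ∈ {-4}.
Local minima of A (where A''>0): A(-4)=-16. Local minima of B: B(-4)=-48.
So the global minimum of h is A(-4) + B(-4) + 4 = -16 − 48 + 4 = -60, attained at (-4, -4).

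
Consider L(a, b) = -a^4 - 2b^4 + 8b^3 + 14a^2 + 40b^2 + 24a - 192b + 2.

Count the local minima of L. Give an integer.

1

L separates as a function of a plus a function of b, so ∇L=0 decouples.
∂L/∂a = -4(a - 3)(a + 1)(a + 2) = 0 at a ∈ {-2, -1, 3}; ∂L/∂b = -8(b - 4)(b - 2)(b + 3) = 0 at b ∈ {-3, 2, 4}.
The Hessian is diagonal: diag(L_aa, L_bb). Second derivatives: L_aa(-2)=-20, L_aa(-1)=16, L_aa(3)=-80; L_bb(-3)=-280, L_bb(2)=80, L_bb(4)=-112.
Local minima occur where both diagonal entries positive: (-1, 2). Count: 1.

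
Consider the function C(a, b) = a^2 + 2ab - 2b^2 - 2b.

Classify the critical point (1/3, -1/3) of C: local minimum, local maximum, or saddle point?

saddle point

The Hessian of C is constant: H = [[2, 2], [2, -4]].
det(H) = 2·(-4) − 2² = -12.
Since det(H) < 0, H is indefinite and the critical point is a saddle point.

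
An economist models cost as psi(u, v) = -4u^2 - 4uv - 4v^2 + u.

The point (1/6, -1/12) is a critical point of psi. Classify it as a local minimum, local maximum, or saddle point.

The Hessian of psi is constant: H = [[-8, -4], [-4, -8]].
det(H) = (-8)·(-8) − (-4)² = 48.
det(H) > 0 and tr(H) = -16 < 0, so H is negative definite and the point is a local maximum.

local maximum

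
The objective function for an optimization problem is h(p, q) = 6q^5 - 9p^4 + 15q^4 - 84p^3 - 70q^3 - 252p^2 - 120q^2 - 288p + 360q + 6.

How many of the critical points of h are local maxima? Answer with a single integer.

4

h separates as a function of p plus a function of q, so ∇h=0 decouples.
∂h/∂p = -36(p + 1)(p + 2)(p + 4) = 0 at p ∈ {-4, -2, -1}; ∂h/∂q = 30(q - 2)(q - 1)(q + 2)(q + 3) = 0 at q ∈ {-3, -2, 1, 2}.
The Hessian is diagonal: diag(h_pp, h_qq). Second derivatives: h_pp(-4)=-216, h_pp(-2)=72, h_pp(-1)=-108; h_qq(-3)=-600, h_qq(-2)=360, h_qq(1)=-360, h_qq(2)=600.
Local maxima occur where both diagonal entries negative: (-4, -3), (-4, 1), (-1, -3), (-1, 1). Count: 4.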